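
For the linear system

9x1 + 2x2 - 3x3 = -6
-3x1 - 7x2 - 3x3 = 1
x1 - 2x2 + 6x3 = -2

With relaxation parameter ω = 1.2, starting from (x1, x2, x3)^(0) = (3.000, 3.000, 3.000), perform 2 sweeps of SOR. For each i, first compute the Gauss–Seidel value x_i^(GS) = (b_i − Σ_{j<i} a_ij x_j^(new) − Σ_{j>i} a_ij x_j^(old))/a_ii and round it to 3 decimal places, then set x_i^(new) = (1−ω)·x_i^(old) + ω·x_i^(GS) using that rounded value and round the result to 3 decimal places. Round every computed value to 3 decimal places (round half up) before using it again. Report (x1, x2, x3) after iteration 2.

(-0.728, 1.345, 0.587)

Iteration 1:
  x1: GS value = (-6 - (2)·3.000 - (-3)·3.000) / (9) = -0.333;  x1 ← (1−ω)·3.000 + ω·-0.333 = -1.000
  x2: GS value = (1 - (-3)·-1.000 - (-3)·3.000) / (-7) = -1.000;  x2 ← (1−ω)·3.000 + ω·-1.000 = -1.800
  x3: GS value = (-2 - (1)·-1.000 - (-2)·-1.800) / (6) = -0.767;  x3 ← (1−ω)·3.000 + ω·-0.767 = -1.520
Iteration 2:
  x1: GS value = (-6 - (2)·-1.800 - (-3)·-1.520) / (9) = -0.773;  x1 ← (1−ω)·-1.000 + ω·-0.773 = -0.728
  x2: GS value = (1 - (-3)·-0.728 - (-3)·-1.520) / (-7) = 0.821;  x2 ← (1−ω)·-1.800 + ω·0.821 = 1.345
  x3: GS value = (-2 - (1)·-0.728 - (-2)·1.345) / (6) = 0.236;  x3 ← (1−ω)·-1.520 + ω·0.236 = 0.587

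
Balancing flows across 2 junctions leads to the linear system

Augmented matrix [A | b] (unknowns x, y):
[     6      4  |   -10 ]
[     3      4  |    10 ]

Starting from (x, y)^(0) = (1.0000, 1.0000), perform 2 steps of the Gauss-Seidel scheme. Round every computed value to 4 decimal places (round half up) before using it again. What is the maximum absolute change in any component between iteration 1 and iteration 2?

2.1667

Iteration 1:
  x = (-10 - (4)·1.0000) / (6) = -2.3333
  y = (10 - (3)·-2.3333) / (4) = 4.2500
Iteration 2:
  x = (-10 - (4)·4.2500) / (6) = -4.5000
  y = (10 - (3)·-4.5000) / (4) = 5.8750
Change: (-2.1667, 1.6250) → max |·| = 2.1667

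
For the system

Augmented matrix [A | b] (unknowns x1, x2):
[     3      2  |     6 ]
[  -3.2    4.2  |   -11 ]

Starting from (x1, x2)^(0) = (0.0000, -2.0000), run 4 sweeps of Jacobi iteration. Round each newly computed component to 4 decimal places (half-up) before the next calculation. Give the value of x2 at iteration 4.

Iteration 1:
  x1 = (6 - (2)·-2.0000) / (3) = 3.3333
  x2 = (-11 - (-3.2)·0.0000) / (4.2) = -2.6190
Iteration 2:
  x1 = (6 - (2)·-2.6190) / (3) = 3.7460
  x2 = (-11 - (-3.2)·3.3333) / (4.2) = -0.0794
Iteration 3:
  x1 = (6 - (2)·-0.0794) / (3) = 2.0529
  x2 = (-11 - (-3.2)·3.7460) / (4.2) = 0.2350
Iteration 4:
  x1 = (6 - (2)·0.2350) / (3) = 1.8433
  x2 = (-11 - (-3.2)·2.0529) / (4.2) = -1.0549

-1.0549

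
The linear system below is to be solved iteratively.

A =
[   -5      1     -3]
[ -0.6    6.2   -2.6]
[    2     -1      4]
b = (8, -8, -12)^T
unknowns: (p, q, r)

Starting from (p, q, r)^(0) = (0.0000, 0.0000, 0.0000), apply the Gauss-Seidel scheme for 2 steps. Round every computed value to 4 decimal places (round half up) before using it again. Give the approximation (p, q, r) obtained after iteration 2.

(-0.3523, -2.3985, -3.4235)

Iteration 1:
  p = (8 - (1)·0.0000 - (-3)·0.0000) / (-5) = -1.6000
  q = (-8 - (-0.6)·-1.6000 - (-2.6)·0.0000) / (6.2) = -1.4452
  r = (-12 - (2)·-1.6000 - (-1)·-1.4452) / (4) = -2.5613
Iteration 2:
  p = (8 - (1)·-1.4452 - (-3)·-2.5613) / (-5) = -0.3523
  q = (-8 - (-0.6)·-0.3523 - (-2.6)·-2.5613) / (6.2) = -2.3985
  r = (-12 - (2)·-0.3523 - (-1)·-2.3985) / (4) = -3.4235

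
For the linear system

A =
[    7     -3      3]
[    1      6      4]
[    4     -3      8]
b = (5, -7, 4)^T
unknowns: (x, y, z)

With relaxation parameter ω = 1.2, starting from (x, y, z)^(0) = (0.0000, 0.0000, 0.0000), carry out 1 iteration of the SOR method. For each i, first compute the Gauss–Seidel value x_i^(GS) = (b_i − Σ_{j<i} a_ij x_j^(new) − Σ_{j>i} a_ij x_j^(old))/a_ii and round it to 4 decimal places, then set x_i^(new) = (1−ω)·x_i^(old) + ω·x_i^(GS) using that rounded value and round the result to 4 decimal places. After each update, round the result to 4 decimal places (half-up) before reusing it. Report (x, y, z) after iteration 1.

Iteration 1:
  x: GS value = (5 - (-3)·0.0000 - (3)·0.0000) / (7) = 0.7143;  x ← (1−ω)·0.0000 + ω·0.7143 = 0.8572
  y: GS value = (-7 - (1)·0.8572 - (4)·0.0000) / (6) = -1.3095;  y ← (1−ω)·0.0000 + ω·-1.3095 = -1.5714
  z: GS value = (4 - (4)·0.8572 - (-3)·-1.5714) / (8) = -0.5179;  z ← (1−ω)·0.0000 + ω·-0.5179 = -0.6215

(0.8572, -1.5714, -0.6215)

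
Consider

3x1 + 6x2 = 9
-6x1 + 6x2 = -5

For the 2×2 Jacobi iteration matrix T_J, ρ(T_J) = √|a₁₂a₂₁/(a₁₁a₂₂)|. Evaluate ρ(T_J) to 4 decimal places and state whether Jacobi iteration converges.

a₁₂a₂₁/(a₁₁a₂₂) = (6)·(-6) / ((3)·(6)) = -2.000000
ρ = √|-2.000000| = √2.000000 = 1.4142
ρ > 1, so Jacobi diverges

1.4142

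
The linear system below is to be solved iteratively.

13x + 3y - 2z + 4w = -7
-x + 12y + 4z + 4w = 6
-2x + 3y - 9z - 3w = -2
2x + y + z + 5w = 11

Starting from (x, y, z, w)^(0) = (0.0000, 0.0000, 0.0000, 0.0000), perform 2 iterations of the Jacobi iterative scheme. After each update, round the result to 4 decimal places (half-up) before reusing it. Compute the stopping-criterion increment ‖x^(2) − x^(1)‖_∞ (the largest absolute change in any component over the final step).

0.8523

Iteration 1:
  x = (-7 - (3)·0.0000 - (-2)·0.0000 - (4)·0.0000) / (13) = -0.5385
  y = (6 - (-1)·0.0000 - (4)·0.0000 - (4)·0.0000) / (12) = 0.5000
  z = (-2 - (-2)·0.0000 - (3)·0.0000 - (-3)·0.0000) / (-9) = 0.2222
  w = (11 - (2)·0.0000 - (1)·0.0000 - (1)·0.0000) / (5) = 2.2000
Iteration 2:
  x = (-7 - (3)·0.5000 - (-2)·0.2222 - (4)·2.2000) / (13) = -1.2966
  y = (6 - (-1)·-0.5385 - (4)·0.2222 - (4)·2.2000) / (12) = -0.3523
  z = (-2 - (-2)·-0.5385 - (3)·0.5000 - (-3)·2.2000) / (-9) = -0.2248
  w = (11 - (2)·-0.5385 - (1)·0.5000 - (1)·0.2222) / (5) = 2.2710
Change: (-0.7581, -0.8523, -0.4470, 0.0710) → max |·| = 0.8523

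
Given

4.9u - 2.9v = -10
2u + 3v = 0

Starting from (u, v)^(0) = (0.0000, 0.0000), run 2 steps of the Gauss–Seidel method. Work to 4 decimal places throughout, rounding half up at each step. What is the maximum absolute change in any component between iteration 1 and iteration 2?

Iteration 1:
  u = (-10 - (-2.9)·0.0000) / (4.9) = -2.0408
  v = (0 - (2)·-2.0408) / (3) = 1.3605
Iteration 2:
  u = (-10 - (-2.9)·1.3605) / (4.9) = -1.2356
  v = (0 - (2)·-1.2356) / (3) = 0.8237
Change: (0.8052, -0.5368) → max |·| = 0.8052

0.8052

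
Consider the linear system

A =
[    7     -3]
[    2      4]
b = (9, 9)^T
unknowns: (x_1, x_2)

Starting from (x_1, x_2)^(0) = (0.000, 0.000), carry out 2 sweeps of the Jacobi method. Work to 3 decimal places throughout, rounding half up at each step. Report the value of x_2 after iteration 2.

Iteration 1:
  x_1 = (9 - (-3)·0.000) / (7) = 1.286
  x_2 = (9 - (2)·0.000) / (4) = 2.250
Iteration 2:
  x_1 = (9 - (-3)·2.250) / (7) = 2.250
  x_2 = (9 - (2)·1.286) / (4) = 1.607

1.607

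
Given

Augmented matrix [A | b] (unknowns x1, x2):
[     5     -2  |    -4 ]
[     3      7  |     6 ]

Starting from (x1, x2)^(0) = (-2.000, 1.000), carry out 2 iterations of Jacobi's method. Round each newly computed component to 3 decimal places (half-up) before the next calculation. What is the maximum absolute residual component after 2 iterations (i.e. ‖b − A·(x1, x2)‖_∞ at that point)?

Iteration 1:
  x1 = (-4 - (-2)·1.000) / (5) = -0.400
  x2 = (6 - (3)·-2.000) / (7) = 1.714
Iteration 2:
  x1 = (-4 - (-2)·1.714) / (5) = -0.114
  x2 = (6 - (3)·-0.400) / (7) = 1.029
Residual b − A·x = (-1.372, -0.861); ∞-norm = 1.372

1.372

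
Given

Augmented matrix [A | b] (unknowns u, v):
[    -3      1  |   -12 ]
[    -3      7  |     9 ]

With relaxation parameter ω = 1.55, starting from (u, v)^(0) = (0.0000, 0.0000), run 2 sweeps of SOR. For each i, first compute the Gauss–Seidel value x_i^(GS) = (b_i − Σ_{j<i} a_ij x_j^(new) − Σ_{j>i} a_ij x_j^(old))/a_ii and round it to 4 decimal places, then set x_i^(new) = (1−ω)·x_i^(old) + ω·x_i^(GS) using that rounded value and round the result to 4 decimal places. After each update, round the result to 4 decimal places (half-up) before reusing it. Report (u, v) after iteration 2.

Iteration 1:
  u: GS value = (-12 - (1)·0.0000) / (-3) = 4.0000;  u ← (1−ω)·0.0000 + ω·4.0000 = 6.2000
  v: GS value = (9 - (-3)·6.2000) / (7) = 3.9429;  v ← (1−ω)·0.0000 + ω·3.9429 = 6.1115
Iteration 2:
  u: GS value = (-12 - (1)·6.1115) / (-3) = 6.0372;  u ← (1−ω)·6.2000 + ω·6.0372 = 5.9477
  v: GS value = (9 - (-3)·5.9477) / (7) = 3.8347;  v ← (1−ω)·6.1115 + ω·3.8347 = 2.5825

(5.9477, 2.5825)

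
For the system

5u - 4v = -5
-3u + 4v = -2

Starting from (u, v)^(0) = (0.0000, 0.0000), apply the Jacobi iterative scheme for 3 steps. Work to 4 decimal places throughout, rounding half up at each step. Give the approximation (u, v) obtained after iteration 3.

Iteration 1:
  u = (-5 - (-4)·0.0000) / (5) = -1.0000
  v = (-2 - (-3)·0.0000) / (4) = -0.5000
Iteration 2:
  u = (-5 - (-4)·-0.5000) / (5) = -1.4000
  v = (-2 - (-3)·-1.0000) / (4) = -1.2500
Iteration 3:
  u = (-5 - (-4)·-1.2500) / (5) = -2.0000
  v = (-2 - (-3)·-1.4000) / (4) = -1.5500

(-2.0000, -1.5500)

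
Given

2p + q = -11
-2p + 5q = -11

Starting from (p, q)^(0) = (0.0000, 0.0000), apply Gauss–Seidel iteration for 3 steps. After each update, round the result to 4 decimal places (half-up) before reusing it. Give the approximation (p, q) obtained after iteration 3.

(-3.7400, -3.6960)

Iteration 1:
  p = (-11 - (1)·0.0000) / (2) = -5.5000
  q = (-11 - (-2)·-5.5000) / (5) = -4.4000
Iteration 2:
  p = (-11 - (1)·-4.4000) / (2) = -3.3000
  q = (-11 - (-2)·-3.3000) / (5) = -3.5200
Iteration 3:
  p = (-11 - (1)·-3.5200) / (2) = -3.7400
  q = (-11 - (-2)·-3.7400) / (5) = -3.6960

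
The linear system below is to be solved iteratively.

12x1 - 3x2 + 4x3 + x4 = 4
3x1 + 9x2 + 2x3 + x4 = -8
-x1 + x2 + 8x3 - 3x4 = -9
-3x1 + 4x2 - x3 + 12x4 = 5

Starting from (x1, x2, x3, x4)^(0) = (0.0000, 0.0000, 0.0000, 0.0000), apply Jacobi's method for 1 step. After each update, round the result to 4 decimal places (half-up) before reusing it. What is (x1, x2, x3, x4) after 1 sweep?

(0.3333, -0.8889, -1.1250, 0.4167)

Iteration 1:
  x1 = (4 - (-3)·0.0000 - (4)·0.0000 - (1)·0.0000) / (12) = 0.3333
  x2 = (-8 - (3)·0.0000 - (2)·0.0000 - (1)·0.0000) / (9) = -0.8889
  x3 = (-9 - (-1)·0.0000 - (1)·0.0000 - (-3)·0.0000) / (8) = -1.1250
  x4 = (5 - (-3)·0.0000 - (4)·0.0000 - (-1)·0.0000) / (12) = 0.4167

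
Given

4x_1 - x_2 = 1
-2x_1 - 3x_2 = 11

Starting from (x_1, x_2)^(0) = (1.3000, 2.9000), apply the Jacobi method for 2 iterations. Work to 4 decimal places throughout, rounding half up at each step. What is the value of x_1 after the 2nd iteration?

Iteration 1:
  x_1 = (1 - (-1)·2.9000) / (4) = 0.9750
  x_2 = (11 - (-2)·1.3000) / (-3) = -4.5333
Iteration 2:
  x_1 = (1 - (-1)·-4.5333) / (4) = -0.8833
  x_2 = (11 - (-2)·0.9750) / (-3) = -4.3167

-0.8833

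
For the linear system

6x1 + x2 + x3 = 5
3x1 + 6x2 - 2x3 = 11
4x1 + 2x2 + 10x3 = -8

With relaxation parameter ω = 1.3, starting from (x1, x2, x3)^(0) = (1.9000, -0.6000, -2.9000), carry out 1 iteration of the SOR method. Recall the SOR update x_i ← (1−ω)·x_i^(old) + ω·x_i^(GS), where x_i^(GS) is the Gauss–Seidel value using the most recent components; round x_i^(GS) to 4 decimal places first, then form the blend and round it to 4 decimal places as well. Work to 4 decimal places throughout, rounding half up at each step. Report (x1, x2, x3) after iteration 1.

Iteration 1:
  x1: GS value = (5 - (1)·-0.6000 - (1)·-2.9000) / (6) = 1.4167;  x1 ← (1−ω)·1.9000 + ω·1.4167 = 1.2717
  x2: GS value = (11 - (3)·1.2717 - (-2)·-2.9000) / (6) = 0.2308;  x2 ← (1−ω)·-0.6000 + ω·0.2308 = 0.4800
  x3: GS value = (-8 - (4)·1.2717 - (2)·0.4800) / (10) = -1.4047;  x3 ← (1−ω)·-2.9000 + ω·-1.4047 = -0.9561

(1.2717, 0.4800, -0.9561)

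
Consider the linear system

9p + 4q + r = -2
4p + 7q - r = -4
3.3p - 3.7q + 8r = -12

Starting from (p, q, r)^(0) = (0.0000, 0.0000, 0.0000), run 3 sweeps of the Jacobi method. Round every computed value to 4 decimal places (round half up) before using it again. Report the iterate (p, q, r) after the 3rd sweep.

(0.2564, -0.9237, -1.8865)

Iteration 1:
  p = (-2 - (4)·0.0000 - (1)·0.0000) / (9) = -0.2222
  q = (-4 - (4)·0.0000 - (-1)·0.0000) / (7) = -0.5714
  r = (-12 - (3.3)·0.0000 - (-3.7)·0.0000) / (8) = -1.5000
Iteration 2:
  p = (-2 - (4)·-0.5714 - (1)·-1.5000) / (9) = 0.1984
  q = (-4 - (4)·-0.2222 - (-1)·-1.5000) / (7) = -0.6587
  r = (-12 - (3.3)·-0.2222 - (-3.7)·-0.5714) / (8) = -1.6726
Iteration 3:
  p = (-2 - (4)·-0.6587 - (1)·-1.6726) / (9) = 0.2564
  q = (-4 - (4)·0.1984 - (-1)·-1.6726) / (7) = -0.9237
  r = (-12 - (3.3)·0.1984 - (-3.7)·-0.6587) / (8) = -1.8865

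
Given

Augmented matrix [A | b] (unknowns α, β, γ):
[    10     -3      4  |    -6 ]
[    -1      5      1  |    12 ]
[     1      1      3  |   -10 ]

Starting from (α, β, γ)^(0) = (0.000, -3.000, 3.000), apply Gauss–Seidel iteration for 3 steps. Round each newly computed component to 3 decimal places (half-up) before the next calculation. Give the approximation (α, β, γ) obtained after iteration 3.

(2.223, 3.783, -5.335)

Iteration 1:
  α = (-6 - (-3)·-3.000 - (4)·3.000) / (10) = -2.700
  β = (12 - (-1)·-2.700 - (1)·3.000) / (5) = 1.260
  γ = (-10 - (1)·-2.700 - (1)·1.260) / (3) = -2.853
Iteration 2:
  α = (-6 - (-3)·1.260 - (4)·-2.853) / (10) = 0.919
  β = (12 - (-1)·0.919 - (1)·-2.853) / (5) = 3.154
  γ = (-10 - (1)·0.919 - (1)·3.154) / (3) = -4.691
Iteration 3:
  α = (-6 - (-3)·3.154 - (4)·-4.691) / (10) = 2.223
  β = (12 - (-1)·2.223 - (1)·-4.691) / (5) = 3.783
  γ = (-10 - (1)·2.223 - (1)·3.783) / (3) = -5.335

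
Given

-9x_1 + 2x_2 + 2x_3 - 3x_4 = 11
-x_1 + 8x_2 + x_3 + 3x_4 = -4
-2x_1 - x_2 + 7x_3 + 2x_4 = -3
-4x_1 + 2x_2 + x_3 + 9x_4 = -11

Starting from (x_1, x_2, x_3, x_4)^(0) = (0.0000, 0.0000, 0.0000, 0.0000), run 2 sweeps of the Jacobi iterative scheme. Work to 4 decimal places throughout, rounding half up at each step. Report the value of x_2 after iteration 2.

-0.1409

Iteration 1:
  x_1 = (11 - (2)·0.0000 - (2)·0.0000 - (-3)·0.0000) / (-9) = -1.2222
  x_2 = (-4 - (-1)·0.0000 - (1)·0.0000 - (3)·0.0000) / (8) = -0.5000
  x_3 = (-3 - (-2)·0.0000 - (-1)·0.0000 - (2)·0.0000) / (7) = -0.4286
  x_4 = (-11 - (-4)·0.0000 - (2)·0.0000 - (1)·0.0000) / (9) = -1.2222
Iteration 2:
  x_1 = (11 - (2)·-0.5000 - (2)·-0.4286 - (-3)·-1.2222) / (-9) = -1.0212
  x_2 = (-4 - (-1)·-1.2222 - (1)·-0.4286 - (3)·-1.2222) / (8) = -0.1409
  x_3 = (-3 - (-2)·-1.2222 - (-1)·-0.5000 - (2)·-1.2222) / (7) = -0.5000
  x_4 = (-11 - (-4)·-1.2222 - (2)·-0.5000 - (1)·-0.4286) / (9) = -1.6067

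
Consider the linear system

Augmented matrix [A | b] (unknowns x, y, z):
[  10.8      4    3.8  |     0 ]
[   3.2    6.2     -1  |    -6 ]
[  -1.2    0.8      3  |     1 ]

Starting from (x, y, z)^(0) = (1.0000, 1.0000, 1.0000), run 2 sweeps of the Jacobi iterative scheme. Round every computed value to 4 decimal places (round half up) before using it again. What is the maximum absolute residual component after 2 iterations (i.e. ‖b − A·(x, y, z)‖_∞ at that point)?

Iteration 1:
  x = (0 - (4)·1.0000 - (3.8)·1.0000) / (10.8) = -0.7222
  y = (-6 - (3.2)·1.0000 - (-1)·1.0000) / (6.2) = -1.3226
  z = (1 - (-1.2)·1.0000 - (0.8)·1.0000) / (3) = 0.4667
Iteration 2:
  x = (0 - (4)·-1.3226 - (3.8)·0.4667) / (10.8) = 0.3256
  y = (-6 - (3.2)·-0.7222 - (-1)·0.4667) / (6.2) = -0.5197
  z = (1 - (-1.2)·-0.7222 - (0.8)·-1.3226) / (3) = 0.3971
Residual b − A·x = (-2.9467, -3.4227, 0.6152); ∞-norm = 3.4227

3.4227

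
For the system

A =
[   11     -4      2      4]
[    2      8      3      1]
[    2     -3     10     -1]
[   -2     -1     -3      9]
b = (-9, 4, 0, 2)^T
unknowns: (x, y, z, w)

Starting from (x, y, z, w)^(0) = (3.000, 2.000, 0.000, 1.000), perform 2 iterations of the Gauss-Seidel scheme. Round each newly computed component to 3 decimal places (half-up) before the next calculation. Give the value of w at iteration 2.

Iteration 1:
  x = (-9 - (-4)·2.000 - (2)·0.000 - (4)·1.000) / (11) = -0.455
  y = (4 - (2)·-0.455 - (3)·0.000 - (1)·1.000) / (8) = 0.489
  z = (0 - (2)·-0.455 - (-3)·0.489 - (-1)·1.000) / (10) = 0.338
  w = (2 - (-2)·-0.455 - (-1)·0.489 - (-3)·0.338) / (9) = 0.288
Iteration 2:
  x = (-9 - (-4)·0.489 - (2)·0.338 - (4)·0.288) / (11) = -0.807
  y = (4 - (2)·-0.807 - (3)·0.338 - (1)·0.288) / (8) = 0.539
  z = (0 - (2)·-0.807 - (-3)·0.539 - (-1)·0.288) / (10) = 0.352
  w = (2 - (-2)·-0.807 - (-1)·0.539 - (-3)·0.352) / (9) = 0.220

0.220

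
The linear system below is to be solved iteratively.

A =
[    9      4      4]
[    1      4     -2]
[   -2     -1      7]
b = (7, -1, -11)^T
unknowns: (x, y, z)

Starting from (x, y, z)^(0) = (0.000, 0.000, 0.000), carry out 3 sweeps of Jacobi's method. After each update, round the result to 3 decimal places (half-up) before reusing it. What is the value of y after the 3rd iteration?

-1.339

Iteration 1:
  x = (7 - (4)·0.000 - (4)·0.000) / (9) = 0.778
  y = (-1 - (1)·0.000 - (-2)·0.000) / (4) = -0.250
  z = (-11 - (-2)·0.000 - (-1)·0.000) / (7) = -1.571
Iteration 2:
  x = (7 - (4)·-0.250 - (4)·-1.571) / (9) = 1.587
  y = (-1 - (1)·0.778 - (-2)·-1.571) / (4) = -1.230
  z = (-11 - (-2)·0.778 - (-1)·-0.250) / (7) = -1.385
Iteration 3:
  x = (7 - (4)·-1.230 - (4)·-1.385) / (9) = 1.940
  y = (-1 - (1)·1.587 - (-2)·-1.385) / (4) = -1.339
  z = (-11 - (-2)·1.587 - (-1)·-1.230) / (7) = -1.294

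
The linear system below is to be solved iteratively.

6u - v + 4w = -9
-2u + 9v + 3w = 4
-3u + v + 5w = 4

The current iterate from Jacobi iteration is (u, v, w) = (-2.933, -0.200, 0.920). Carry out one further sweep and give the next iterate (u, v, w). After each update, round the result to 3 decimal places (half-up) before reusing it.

One sweep:
  u = (-9 - (-1)·-0.200 - (4)·0.920) / (6) = -2.147
  v = (4 - (-2)·-2.933 - (3)·0.920) / (9) = -0.514
  w = (4 - (-3)·-2.933 - (1)·-0.200) / (5) = -0.920

(-2.147, -0.514, -0.920)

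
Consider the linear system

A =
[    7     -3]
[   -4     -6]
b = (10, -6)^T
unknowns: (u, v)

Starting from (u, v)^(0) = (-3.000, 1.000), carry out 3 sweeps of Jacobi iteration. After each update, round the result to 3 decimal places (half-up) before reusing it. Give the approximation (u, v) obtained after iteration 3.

(1.327, -0.809)

Iteration 1:
  u = (10 - (-3)·1.000) / (7) = 1.857
  v = (-6 - (-4)·-3.000) / (-6) = 3.000
Iteration 2:
  u = (10 - (-3)·3.000) / (7) = 2.714
  v = (-6 - (-4)·1.857) / (-6) = -0.238
Iteration 3:
  u = (10 - (-3)·-0.238) / (7) = 1.327
  v = (-6 - (-4)·2.714) / (-6) = -0.809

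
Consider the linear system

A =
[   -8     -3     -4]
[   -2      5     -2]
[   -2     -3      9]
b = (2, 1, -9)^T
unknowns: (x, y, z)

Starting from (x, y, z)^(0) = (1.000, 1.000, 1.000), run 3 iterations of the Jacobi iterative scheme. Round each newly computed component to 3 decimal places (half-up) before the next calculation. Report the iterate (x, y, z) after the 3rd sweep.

Iteration 1:
  x = (2 - (-3)·1.000 - (-4)·1.000) / (-8) = -1.125
  y = (1 - (-2)·1.000 - (-2)·1.000) / (5) = 1.000
  z = (-9 - (-2)·1.000 - (-3)·1.000) / (9) = -0.444
Iteration 2:
  x = (2 - (-3)·1.000 - (-4)·-0.444) / (-8) = -0.403
  y = (1 - (-2)·-1.125 - (-2)·-0.444) / (5) = -0.428
  z = (-9 - (-2)·-1.125 - (-3)·1.000) / (9) = -0.917
Iteration 3:
  x = (2 - (-3)·-0.428 - (-4)·-0.917) / (-8) = 0.369
  y = (1 - (-2)·-0.403 - (-2)·-0.917) / (5) = -0.328
  z = (-9 - (-2)·-0.403 - (-3)·-0.428) / (9) = -1.232

(0.369, -0.328, -1.232)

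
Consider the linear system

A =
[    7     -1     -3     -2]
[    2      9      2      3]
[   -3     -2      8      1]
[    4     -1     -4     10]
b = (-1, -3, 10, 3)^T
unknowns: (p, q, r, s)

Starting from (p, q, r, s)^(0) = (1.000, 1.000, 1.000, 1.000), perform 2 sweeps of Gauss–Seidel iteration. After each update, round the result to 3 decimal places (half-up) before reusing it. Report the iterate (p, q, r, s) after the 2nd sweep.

Iteration 1:
  p = (-1 - (-1)·1.000 - (-3)·1.000 - (-2)·1.000) / (7) = 0.714
  q = (-3 - (2)·0.714 - (2)·1.000 - (3)·1.000) / (9) = -1.048
  r = (10 - (-3)·0.714 - (-2)·-1.048 - (1)·1.000) / (8) = 1.131
  s = (3 - (4)·0.714 - (-1)·-1.048 - (-4)·1.131) / (10) = 0.362
Iteration 2:
  p = (-1 - (-1)·-1.048 - (-3)·1.131 - (-2)·0.362) / (7) = 0.296
  q = (-3 - (2)·0.296 - (2)·1.131 - (3)·0.362) / (9) = -0.771
  r = (10 - (-3)·0.296 - (-2)·-0.771 - (1)·0.362) / (8) = 1.123
  s = (3 - (4)·0.296 - (-1)·-0.771 - (-4)·1.123) / (10) = 0.554

(0.296, -0.771, 1.123, 0.554)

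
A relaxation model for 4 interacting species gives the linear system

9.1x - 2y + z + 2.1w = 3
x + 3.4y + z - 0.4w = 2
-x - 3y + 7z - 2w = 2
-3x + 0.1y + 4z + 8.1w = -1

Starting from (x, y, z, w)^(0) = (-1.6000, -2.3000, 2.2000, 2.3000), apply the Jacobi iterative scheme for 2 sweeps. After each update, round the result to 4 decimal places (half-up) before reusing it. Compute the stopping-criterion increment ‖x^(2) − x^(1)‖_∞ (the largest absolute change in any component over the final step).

Iteration 1:
  x = (3 - (-2)·-2.3000 - (1)·2.2000 - (2.1)·2.3000) / (9.1) = -0.9484
  y = (2 - (1)·-1.6000 - (1)·2.2000 - (-0.4)·2.3000) / (3.4) = 0.6824
  z = (2 - (-1)·-1.6000 - (-3)·-2.3000 - (-2)·2.3000) / (7) = -0.2714
  w = (-1 - (-3)·-1.6000 - (0.1)·-2.3000 - (4)·2.2000) / (8.1) = -1.7741
Iteration 2:
  x = (3 - (-2)·0.6824 - (1)·-0.2714 - (2.1)·-1.7741) / (9.1) = 0.9189
  y = (2 - (1)·-0.9484 - (1)·-0.2714 - (-0.4)·-1.7741) / (3.4) = 0.7383
  z = (2 - (-1)·-0.9484 - (-3)·0.6824 - (-2)·-1.7741) / (7) = -0.0642
  w = (-1 - (-3)·-0.9484 - (0.1)·0.6824 - (4)·-0.2714) / (8.1) = -0.3491
Change: (1.8673, 0.0559, 0.2072, 1.4250) → max |·| = 1.8673

1.8673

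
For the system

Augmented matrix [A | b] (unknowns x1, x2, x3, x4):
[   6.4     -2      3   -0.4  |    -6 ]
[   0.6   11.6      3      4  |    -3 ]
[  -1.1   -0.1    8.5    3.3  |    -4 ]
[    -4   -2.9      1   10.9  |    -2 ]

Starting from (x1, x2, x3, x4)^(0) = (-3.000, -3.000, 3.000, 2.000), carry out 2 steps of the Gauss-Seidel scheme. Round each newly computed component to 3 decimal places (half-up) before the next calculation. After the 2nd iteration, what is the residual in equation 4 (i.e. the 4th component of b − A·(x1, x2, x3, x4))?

0.002

Iteration 1:
  x1 = (-6 - (-2)·-3.000 - (3)·3.000 - (-0.4)·2.000) / (6.4) = -3.156
  x2 = (-3 - (0.6)·-3.156 - (3)·3.000 - (4)·2.000) / (11.6) = -1.561
  x3 = (-4 - (-1.1)·-3.156 - (-0.1)·-1.561 - (3.3)·2.000) / (8.5) = -1.674
  x4 = (-2 - (-4)·-3.156 - (-2.9)·-1.561 - (1)·-1.674) / (10.9) = -1.603
Iteration 2:
  x1 = (-6 - (-2)·-1.561 - (3)·-1.674 - (-0.4)·-1.603) / (6.4) = -0.741
  x2 = (-3 - (0.6)·-0.741 - (3)·-1.674 - (4)·-1.603) / (11.6) = 0.765
  x3 = (-4 - (-1.1)·-0.741 - (-0.1)·0.765 - (3.3)·-1.603) / (8.5) = 0.065
  x4 = (-2 - (-4)·-0.741 - (-2.9)·0.765 - (1)·0.065) / (10.9) = -0.258
Residual b − A·x = (-0.026, -10.592, -4.440, 0.002)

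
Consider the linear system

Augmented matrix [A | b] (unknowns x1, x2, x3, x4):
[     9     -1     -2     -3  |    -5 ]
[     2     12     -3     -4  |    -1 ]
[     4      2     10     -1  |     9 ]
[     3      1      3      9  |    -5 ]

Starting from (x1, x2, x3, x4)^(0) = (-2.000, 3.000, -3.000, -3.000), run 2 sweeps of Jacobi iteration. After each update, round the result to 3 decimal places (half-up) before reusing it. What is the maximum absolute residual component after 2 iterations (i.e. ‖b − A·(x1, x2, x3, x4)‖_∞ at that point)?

11.598

Iteration 1:
  x1 = (-5 - (-1)·3.000 - (-2)·-3.000 - (-3)·-3.000) / (9) = -1.889
  x2 = (-1 - (2)·-2.000 - (-3)·-3.000 - (-4)·-3.000) / (12) = -1.500
  x3 = (9 - (4)·-2.000 - (2)·3.000 - (-1)·-3.000) / (10) = 0.800
  x4 = (-5 - (3)·-2.000 - (1)·3.000 - (3)·-3.000) / (9) = 0.778
Iteration 2:
  x1 = (-5 - (-1)·-1.500 - (-2)·0.800 - (-3)·0.778) / (9) = -0.285
  x2 = (-1 - (2)·-1.889 - (-3)·0.800 - (-4)·0.778) / (12) = 0.691
  x3 = (9 - (4)·-1.889 - (2)·-1.500 - (-1)·0.778) / (10) = 2.033
  x4 = (-5 - (3)·-1.889 - (1)·-1.500 - (3)·0.800) / (9) = -0.026
Residual b − A·x = (2.244, -2.727, -11.598, -10.701); ∞-norm = 11.598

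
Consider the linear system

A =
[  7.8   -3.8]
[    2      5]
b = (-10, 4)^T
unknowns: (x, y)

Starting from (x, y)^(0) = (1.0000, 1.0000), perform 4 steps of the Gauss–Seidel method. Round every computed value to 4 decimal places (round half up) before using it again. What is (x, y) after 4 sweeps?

Iteration 1:
  x = (-10 - (-3.8)·1.0000) / (7.8) = -0.7949
  y = (4 - (2)·-0.7949) / (5) = 1.1180
Iteration 2:
  x = (-10 - (-3.8)·1.1180) / (7.8) = -0.7374
  y = (4 - (2)·-0.7374) / (5) = 1.0950
Iteration 3:
  x = (-10 - (-3.8)·1.0950) / (7.8) = -0.7486
  y = (4 - (2)·-0.7486) / (5) = 1.0994
Iteration 4:
  x = (-10 - (-3.8)·1.0994) / (7.8) = -0.7464
  y = (4 - (2)·-0.7464) / (5) = 1.0986

(-0.7464, 1.0986)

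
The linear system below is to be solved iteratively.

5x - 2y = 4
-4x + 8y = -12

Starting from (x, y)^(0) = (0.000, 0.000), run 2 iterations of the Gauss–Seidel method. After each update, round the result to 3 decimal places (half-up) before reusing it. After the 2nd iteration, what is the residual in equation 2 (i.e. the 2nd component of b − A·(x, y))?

Iteration 1:
  x = (4 - (-2)·0.000) / (5) = 0.800
  y = (-12 - (-4)·0.800) / (8) = -1.100
Iteration 2:
  x = (4 - (-2)·-1.100) / (5) = 0.360
  y = (-12 - (-4)·0.360) / (8) = -1.320
Residual b − A·x = (-0.440, 0.000)

0.000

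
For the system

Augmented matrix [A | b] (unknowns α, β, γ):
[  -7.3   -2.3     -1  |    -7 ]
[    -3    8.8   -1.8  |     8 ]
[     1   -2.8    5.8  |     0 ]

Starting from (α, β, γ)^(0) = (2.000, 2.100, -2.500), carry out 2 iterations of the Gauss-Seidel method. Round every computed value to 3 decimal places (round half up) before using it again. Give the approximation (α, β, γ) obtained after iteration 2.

(0.739, 1.199, 0.451)

Iteration 1:
  α = (-7 - (-2.3)·2.100 - (-1)·-2.500) / (-7.3) = 0.640
  β = (8 - (-3)·0.640 - (-1.8)·-2.500) / (8.8) = 0.616
  γ = (0 - (1)·0.640 - (-2.8)·0.616) / (5.8) = 0.187
Iteration 2:
  α = (-7 - (-2.3)·0.616 - (-1)·0.187) / (-7.3) = 0.739
  β = (8 - (-3)·0.739 - (-1.8)·0.187) / (8.8) = 1.199
  γ = (0 - (1)·0.739 - (-2.8)·1.199) / (5.8) = 0.451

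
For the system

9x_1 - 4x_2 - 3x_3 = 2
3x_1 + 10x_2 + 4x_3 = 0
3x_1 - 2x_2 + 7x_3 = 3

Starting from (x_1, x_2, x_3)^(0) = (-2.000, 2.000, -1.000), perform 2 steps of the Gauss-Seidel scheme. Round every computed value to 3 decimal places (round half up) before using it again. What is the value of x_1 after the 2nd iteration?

0.344

Iteration 1:
  x_1 = (2 - (-4)·2.000 - (-3)·-1.000) / (9) = 0.778
  x_2 = (0 - (3)·0.778 - (4)·-1.000) / (10) = 0.167
  x_3 = (3 - (3)·0.778 - (-2)·0.167) / (7) = 0.143
Iteration 2:
  x_1 = (2 - (-4)·0.167 - (-3)·0.143) / (9) = 0.344
  x_2 = (0 - (3)·0.344 - (4)·0.143) / (10) = -0.160
  x_3 = (3 - (3)·0.344 - (-2)·-0.160) / (7) = 0.235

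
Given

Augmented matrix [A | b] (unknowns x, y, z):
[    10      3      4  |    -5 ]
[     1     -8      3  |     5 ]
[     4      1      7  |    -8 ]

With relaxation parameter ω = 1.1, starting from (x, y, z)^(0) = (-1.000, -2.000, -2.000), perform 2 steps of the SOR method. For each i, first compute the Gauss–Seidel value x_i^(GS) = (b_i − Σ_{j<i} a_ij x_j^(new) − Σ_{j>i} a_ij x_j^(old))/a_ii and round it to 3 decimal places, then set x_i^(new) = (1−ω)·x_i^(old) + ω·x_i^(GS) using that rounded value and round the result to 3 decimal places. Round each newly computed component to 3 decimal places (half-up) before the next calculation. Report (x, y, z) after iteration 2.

(0.411, -1.159, -1.177)

Iteration 1:
  x: GS value = (-5 - (3)·-2.000 - (4)·-2.000) / (10) = 0.900;  x ← (1−ω)·-1.000 + ω·0.900 = 1.090
  y: GS value = (5 - (1)·1.090 - (3)·-2.000) / (-8) = -1.239;  y ← (1−ω)·-2.000 + ω·-1.239 = -1.163
  z: GS value = (-8 - (4)·1.090 - (1)·-1.163) / (7) = -1.600;  z ← (1−ω)·-2.000 + ω·-1.600 = -1.560
Iteration 2:
  x: GS value = (-5 - (3)·-1.163 - (4)·-1.560) / (10) = 0.473;  x ← (1−ω)·1.090 + ω·0.473 = 0.411
  y: GS value = (5 - (1)·0.411 - (3)·-1.560) / (-8) = -1.159;  y ← (1−ω)·-1.163 + ω·-1.159 = -1.159
  z: GS value = (-8 - (4)·0.411 - (1)·-1.159) / (7) = -1.212;  z ← (1−ω)·-1.560 + ω·-1.212 = -1.177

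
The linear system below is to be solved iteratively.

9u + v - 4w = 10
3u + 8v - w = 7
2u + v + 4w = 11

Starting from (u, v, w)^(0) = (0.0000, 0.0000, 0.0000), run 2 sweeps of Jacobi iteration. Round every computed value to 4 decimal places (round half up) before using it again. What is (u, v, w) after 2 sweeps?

(2.2361, 0.8021, 1.9757)

Iteration 1:
  u = (10 - (1)·0.0000 - (-4)·0.0000) / (9) = 1.1111
  v = (7 - (3)·0.0000 - (-1)·0.0000) / (8) = 0.8750
  w = (11 - (2)·0.0000 - (1)·0.0000) / (4) = 2.7500
Iteration 2:
  u = (10 - (1)·0.8750 - (-4)·2.7500) / (9) = 2.2361
  v = (7 - (3)·1.1111 - (-1)·2.7500) / (8) = 0.8021
  w = (11 - (2)·1.1111 - (1)·0.8750) / (4) = 1.9757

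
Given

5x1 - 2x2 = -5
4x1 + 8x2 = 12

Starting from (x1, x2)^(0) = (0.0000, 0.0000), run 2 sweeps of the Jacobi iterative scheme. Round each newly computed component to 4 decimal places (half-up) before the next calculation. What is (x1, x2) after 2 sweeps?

(-0.4000, 2.0000)

Iteration 1:
  x1 = (-5 - (-2)·0.0000) / (5) = -1.0000
  x2 = (12 - (4)·0.0000) / (8) = 1.5000
Iteration 2:
  x1 = (-5 - (-2)·1.5000) / (5) = -0.4000
  x2 = (12 - (4)·-1.0000) / (8) = 2.0000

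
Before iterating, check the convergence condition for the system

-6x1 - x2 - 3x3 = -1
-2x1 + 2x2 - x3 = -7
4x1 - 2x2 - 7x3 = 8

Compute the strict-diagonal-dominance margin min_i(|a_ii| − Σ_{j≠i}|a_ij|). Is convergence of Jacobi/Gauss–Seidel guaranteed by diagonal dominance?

-1

row 1: |-6| − (1+3) = 2
row 2: |2| − (2+1) = -1
row 3: |-7| − (4+2) = 1
minimum over rows = -1 → not strictly diagonally dominant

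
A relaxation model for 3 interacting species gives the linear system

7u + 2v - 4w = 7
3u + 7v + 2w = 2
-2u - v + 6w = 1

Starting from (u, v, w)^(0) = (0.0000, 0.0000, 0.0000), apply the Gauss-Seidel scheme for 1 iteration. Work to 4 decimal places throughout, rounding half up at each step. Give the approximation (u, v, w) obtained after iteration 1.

Iteration 1:
  u = (7 - (2)·0.0000 - (-4)·0.0000) / (7) = 1.0000
  v = (2 - (3)·1.0000 - (2)·0.0000) / (7) = -0.1429
  w = (1 - (-2)·1.0000 - (-1)·-0.1429) / (6) = 0.4762

(1.0000, -0.1429, 0.4762)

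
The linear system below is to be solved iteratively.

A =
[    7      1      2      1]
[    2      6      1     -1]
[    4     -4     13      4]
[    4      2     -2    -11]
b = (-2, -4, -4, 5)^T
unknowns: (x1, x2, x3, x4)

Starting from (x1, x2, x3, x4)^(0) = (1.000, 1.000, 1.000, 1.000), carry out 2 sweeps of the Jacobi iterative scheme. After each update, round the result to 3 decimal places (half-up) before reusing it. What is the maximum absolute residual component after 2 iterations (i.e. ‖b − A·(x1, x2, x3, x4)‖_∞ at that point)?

4.440

Iteration 1:
  x1 = (-2 - (1)·1.000 - (2)·1.000 - (1)·1.000) / (7) = -0.857
  x2 = (-4 - (2)·1.000 - (1)·1.000 - (-1)·1.000) / (6) = -1.000
  x3 = (-4 - (4)·1.000 - (-4)·1.000 - (4)·1.000) / (13) = -0.615
  x4 = (5 - (4)·1.000 - (2)·1.000 - (-2)·1.000) / (-11) = -0.091
Iteration 2:
  x1 = (-2 - (1)·-1.000 - (2)·-0.615 - (1)·-0.091) / (7) = 0.046
  x2 = (-4 - (2)·-0.857 - (1)·-0.615 - (-1)·-0.091) / (6) = -0.294
  x3 = (-4 - (4)·-0.857 - (-4)·-1.000 - (4)·-0.091) / (13) = -0.324
  x4 = (5 - (4)·-0.857 - (2)·-1.000 - (-2)·-0.615) / (-11) = -0.836
Residual b − A·x = (-0.544, -2.840, 2.196, -4.440); ∞-norm = 4.440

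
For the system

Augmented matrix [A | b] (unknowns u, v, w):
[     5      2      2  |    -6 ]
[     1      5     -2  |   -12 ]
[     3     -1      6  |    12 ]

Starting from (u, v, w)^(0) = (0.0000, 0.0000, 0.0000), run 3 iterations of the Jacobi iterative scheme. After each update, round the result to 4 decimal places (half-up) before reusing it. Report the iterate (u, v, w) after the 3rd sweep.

Iteration 1:
  u = (-6 - (2)·0.0000 - (2)·0.0000) / (5) = -1.2000
  v = (-12 - (1)·0.0000 - (-2)·0.0000) / (5) = -2.4000
  w = (12 - (3)·0.0000 - (-1)·0.0000) / (6) = 2.0000
Iteration 2:
  u = (-6 - (2)·-2.4000 - (2)·2.0000) / (5) = -1.0400
  v = (-12 - (1)·-1.2000 - (-2)·2.0000) / (5) = -1.3600
  w = (12 - (3)·-1.2000 - (-1)·-2.4000) / (6) = 2.2000
Iteration 3:
  u = (-6 - (2)·-1.3600 - (2)·2.2000) / (5) = -1.5360
  v = (-12 - (1)·-1.0400 - (-2)·2.2000) / (5) = -1.3120
  w = (12 - (3)·-1.0400 - (-1)·-1.3600) / (6) = 2.2933

(-1.5360, -1.3120, 2.2933)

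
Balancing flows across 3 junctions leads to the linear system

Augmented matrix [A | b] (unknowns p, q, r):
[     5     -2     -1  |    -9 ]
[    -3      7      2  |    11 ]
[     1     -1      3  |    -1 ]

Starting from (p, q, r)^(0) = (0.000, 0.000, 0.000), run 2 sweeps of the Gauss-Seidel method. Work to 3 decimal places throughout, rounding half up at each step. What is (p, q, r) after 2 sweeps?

(-1.373, 0.831, 0.401)

Iteration 1:
  p = (-9 - (-2)·0.000 - (-1)·0.000) / (5) = -1.800
  q = (11 - (-3)·-1.800 - (2)·0.000) / (7) = 0.800
  r = (-1 - (1)·-1.800 - (-1)·0.800) / (3) = 0.533
Iteration 2:
  p = (-9 - (-2)·0.800 - (-1)·0.533) / (5) = -1.373
  q = (11 - (-3)·-1.373 - (2)·0.533) / (7) = 0.831
  r = (-1 - (1)·-1.373 - (-1)·0.831) / (3) = 0.401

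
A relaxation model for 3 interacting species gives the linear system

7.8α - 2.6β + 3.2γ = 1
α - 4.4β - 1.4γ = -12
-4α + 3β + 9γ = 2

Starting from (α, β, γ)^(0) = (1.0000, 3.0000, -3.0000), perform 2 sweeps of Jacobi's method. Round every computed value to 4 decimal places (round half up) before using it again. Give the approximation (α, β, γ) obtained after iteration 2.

Iteration 1:
  α = (1 - (-2.6)·3.0000 - (3.2)·-3.0000) / (7.8) = 2.3590
  β = (-12 - (1)·1.0000 - (-1.4)·-3.0000) / (-4.4) = 3.9091
  γ = (2 - (-4)·1.0000 - (3)·3.0000) / (9) = -0.3333
Iteration 2:
  α = (1 - (-2.6)·3.9091 - (3.2)·-0.3333) / (7.8) = 1.5680
  β = (-12 - (1)·2.3590 - (-1.4)·-0.3333) / (-4.4) = 3.3695
  γ = (2 - (-4)·2.3590 - (3)·3.9091) / (9) = -0.0324

(1.5680, 3.3695, -0.0324)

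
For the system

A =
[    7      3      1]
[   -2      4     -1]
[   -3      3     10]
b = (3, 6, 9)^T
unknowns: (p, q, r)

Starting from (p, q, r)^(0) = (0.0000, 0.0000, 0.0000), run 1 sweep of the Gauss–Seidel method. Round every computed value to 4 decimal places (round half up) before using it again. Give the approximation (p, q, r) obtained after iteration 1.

(0.4286, 1.7143, 0.5143)

Iteration 1:
  p = (3 - (3)·0.0000 - (1)·0.0000) / (7) = 0.4286
  q = (6 - (-2)·0.4286 - (-1)·0.0000) / (4) = 1.7143
  r = (9 - (-3)·0.4286 - (3)·1.7143) / (10) = 0.5143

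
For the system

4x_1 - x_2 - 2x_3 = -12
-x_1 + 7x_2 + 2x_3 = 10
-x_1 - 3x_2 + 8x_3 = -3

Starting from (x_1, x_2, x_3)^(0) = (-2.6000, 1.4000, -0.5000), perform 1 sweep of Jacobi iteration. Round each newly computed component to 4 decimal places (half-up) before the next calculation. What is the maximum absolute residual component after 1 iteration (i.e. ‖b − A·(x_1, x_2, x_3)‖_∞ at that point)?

Iteration 1:
  x_1 = (-12 - (-1)·1.4000 - (-2)·-0.5000) / (4) = -2.9000
  x_2 = (10 - (-1)·-2.6000 - (2)·-0.5000) / (7) = 1.2000
  x_3 = (-3 - (-1)·-2.6000 - (-3)·1.4000) / (8) = -0.1750
Residual b − A·x = (0.4500, -0.9500, -0.9000); ∞-norm = 0.9500

0.9500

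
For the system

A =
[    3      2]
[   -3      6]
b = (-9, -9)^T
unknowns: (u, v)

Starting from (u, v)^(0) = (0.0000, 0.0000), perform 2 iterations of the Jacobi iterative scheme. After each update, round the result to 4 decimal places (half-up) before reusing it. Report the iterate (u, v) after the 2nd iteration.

Iteration 1:
  u = (-9 - (2)·0.0000) / (3) = -3.0000
  v = (-9 - (-3)·0.0000) / (6) = -1.5000
Iteration 2:
  u = (-9 - (2)·-1.5000) / (3) = -2.0000
  v = (-9 - (-3)·-3.0000) / (6) = -3.0000

(-2.0000, -3.0000)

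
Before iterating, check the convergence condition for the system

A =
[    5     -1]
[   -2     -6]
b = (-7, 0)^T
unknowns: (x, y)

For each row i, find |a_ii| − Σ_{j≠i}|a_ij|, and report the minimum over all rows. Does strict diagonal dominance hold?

4

row 1: |5| − (1) = 4
row 2: |-6| − (2) = 4
minimum over rows = 4 → strictly diagonally dominant (convergence guaranteed)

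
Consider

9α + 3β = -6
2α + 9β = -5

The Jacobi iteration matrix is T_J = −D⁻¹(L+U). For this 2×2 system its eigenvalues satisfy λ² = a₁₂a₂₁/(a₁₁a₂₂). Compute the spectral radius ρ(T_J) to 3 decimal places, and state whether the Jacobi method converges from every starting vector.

0.272

a₁₂a₂₁/(a₁₁a₂₂) = (3)·(2) / ((9)·(9)) = 0.074074
ρ = √|0.074074| = √0.074074 = 0.272
ρ < 1, so Jacobi converges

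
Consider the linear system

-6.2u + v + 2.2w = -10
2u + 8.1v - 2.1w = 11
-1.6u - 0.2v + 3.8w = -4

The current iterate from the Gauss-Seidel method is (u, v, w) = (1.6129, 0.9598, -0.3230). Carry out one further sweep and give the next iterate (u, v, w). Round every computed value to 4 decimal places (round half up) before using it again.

One sweep:
  u = (-10 - (1)·0.9598 - (2.2)·-0.3230) / (-6.2) = 1.6531
  v = (11 - (2)·1.6531 - (-2.1)·-0.3230) / (8.1) = 0.8661
  w = (-4 - (-1.6)·1.6531 - (-0.2)·0.8661) / (3.8) = -0.3110

(1.6531, 0.8661, -0.3110)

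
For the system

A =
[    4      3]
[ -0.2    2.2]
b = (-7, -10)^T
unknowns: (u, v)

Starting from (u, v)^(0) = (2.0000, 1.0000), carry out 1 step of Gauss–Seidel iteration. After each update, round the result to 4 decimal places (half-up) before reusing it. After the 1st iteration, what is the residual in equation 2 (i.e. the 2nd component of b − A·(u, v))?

Iteration 1:
  u = (-7 - (3)·1.0000) / (4) = -2.5000
  v = (-10 - (-0.2)·-2.5000) / (2.2) = -4.7727
Residual b − A·x = (17.3181, -0.0001)

-0.0001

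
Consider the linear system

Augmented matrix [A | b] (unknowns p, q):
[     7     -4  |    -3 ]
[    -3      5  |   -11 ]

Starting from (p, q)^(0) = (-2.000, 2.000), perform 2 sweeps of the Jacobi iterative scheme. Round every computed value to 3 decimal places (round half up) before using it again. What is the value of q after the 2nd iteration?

-1.772

Iteration 1:
  p = (-3 - (-4)·2.000) / (7) = 0.714
  q = (-11 - (-3)·-2.000) / (5) = -3.400
Iteration 2:
  p = (-3 - (-4)·-3.400) / (7) = -2.371
  q = (-11 - (-3)·0.714) / (5) = -1.772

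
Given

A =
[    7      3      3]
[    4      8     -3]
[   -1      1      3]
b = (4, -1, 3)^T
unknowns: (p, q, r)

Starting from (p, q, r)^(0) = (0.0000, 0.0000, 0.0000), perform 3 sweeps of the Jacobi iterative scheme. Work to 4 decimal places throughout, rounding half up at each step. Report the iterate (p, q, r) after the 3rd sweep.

Iteration 1:
  p = (4 - (3)·0.0000 - (3)·0.0000) / (7) = 0.5714
  q = (-1 - (4)·0.0000 - (-3)·0.0000) / (8) = -0.1250
  r = (3 - (-1)·0.0000 - (1)·0.0000) / (3) = 1.0000
Iteration 2:
  p = (4 - (3)·-0.1250 - (3)·1.0000) / (7) = 0.1964
  q = (-1 - (4)·0.5714 - (-3)·1.0000) / (8) = -0.0357
  r = (3 - (-1)·0.5714 - (1)·-0.1250) / (3) = 1.2321
Iteration 3:
  p = (4 - (3)·-0.0357 - (3)·1.2321) / (7) = 0.0587
  q = (-1 - (4)·0.1964 - (-3)·1.2321) / (8) = 0.2388
  r = (3 - (-1)·0.1964 - (1)·-0.0357) / (3) = 1.0774

(0.0587, 0.2388, 1.0774)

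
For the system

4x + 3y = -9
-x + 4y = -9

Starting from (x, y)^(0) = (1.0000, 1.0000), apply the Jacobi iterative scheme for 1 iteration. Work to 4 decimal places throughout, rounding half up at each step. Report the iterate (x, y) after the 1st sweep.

Iteration 1:
  x = (-9 - (3)·1.0000) / (4) = -3.0000
  y = (-9 - (-1)·1.0000) / (4) = -2.0000

(-3.0000, -2.0000)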